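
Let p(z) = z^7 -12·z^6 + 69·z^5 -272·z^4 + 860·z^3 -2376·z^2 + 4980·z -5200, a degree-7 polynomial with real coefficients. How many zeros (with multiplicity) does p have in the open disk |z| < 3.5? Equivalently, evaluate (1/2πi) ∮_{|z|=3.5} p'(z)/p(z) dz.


The zeros of p are: (2 + 3i), (2 - 3i), (-1 + 3i), (-1 - 3i), (3 + 1i), (3 - 1i), 4.
Their magnitudes are: 3.606, 3.606, 3.162, 3.162, 3.162, 3.162, 4.
Zeros with |z| < R = 3.5: (-1 + 3i), (-1 - 3i), (3 + 1i), (3 - 1i).
Count = 4.
By the argument principle, (1/2πi) ∮_{|z|=R} p'(z)/p(z) dz equals exactly this count.

Number of zeros inside |z| < 3.5: 4.


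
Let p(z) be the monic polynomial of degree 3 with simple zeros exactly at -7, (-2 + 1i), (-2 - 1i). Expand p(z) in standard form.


The polynomial is p(z) = ∏_{α ∈ S} (z − α), where S = {-7, (-2 + 1i), (-2 - 1i)}.
Expanding the product yields: p(z) = z^3 + 11·z^2 + 33·z + 35.
Note conjugate pairs combine to real quadratics: (z − (-2+1i))(z − (-2−1i)) = z² + 4z + 5.
The resulting polynomial has degree 3 and real coefficients as required.

p(z) = z^3 + 11·z^2 + 33·z + 35.


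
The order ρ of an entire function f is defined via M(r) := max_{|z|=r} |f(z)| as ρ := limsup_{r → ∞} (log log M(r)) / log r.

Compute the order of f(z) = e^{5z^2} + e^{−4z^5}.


Each summand is entire of order 2 and 5 respectively (as in the single-exponential case). The order of a sum is at most the max of the orders, so ρ ≤ 5. For the lower bound: on |z|=r choose arg z so that -4z^5 is real positive; then |e^{-4z^5}| = e^{4r^5} while |e^{5z^2}| ≤ e^{5r^2} = o(e^{4r^5}). So |f| ≥ e^{4r^5}(1 − o(1)) and ρ ≥ 5. Hence ρ = max(2, 5) = 5.
Therefore ρ = 5.

Order ρ = 5.


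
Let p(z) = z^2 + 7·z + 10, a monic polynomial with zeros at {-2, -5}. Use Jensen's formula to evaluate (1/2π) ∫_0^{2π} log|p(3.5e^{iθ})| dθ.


Zeros: -5, -2; r = 3.5.
Inside |z| < r: -2. Outside (|z| ≥ r): -5.
p(0) = 10, so log|p(0)| = log(10) = 2.3026.
Apply Jensen: I(r) = log|p(0)| + Σ_k log(r/|z_k|), summed over zeros inside |z| < r.
  log(r/|z_k|) for z_k = -2: log(3.5/2) = 0.5596
  Outside zeros (-5) contribute nothing to the Jensen sum.
Sum over inside zeros: 0.5596.
I(r) = log|p(0)| + (inside sum) = 2.3026 + 0.5596 = 2.8622.
Note: since some zeros are outside |z| ≤ r, the simplified n·log(r) form does NOT apply — only the inside zeros contribute.

I(r) ≈ 2.8622.


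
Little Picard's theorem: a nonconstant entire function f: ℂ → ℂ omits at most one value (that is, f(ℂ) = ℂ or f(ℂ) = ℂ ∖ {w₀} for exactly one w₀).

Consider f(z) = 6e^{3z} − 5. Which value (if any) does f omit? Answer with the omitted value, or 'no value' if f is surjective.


Little Picard bounds the complement of f(ℂ) to at most one point.
e^{3z} is never zero on ℂ, so 6·e^{3z} takes every value in ℂ ∖ {0}. Adding -5 shifts the range to ℂ ∖ {-5}. Thus f omits exactly the value -5.

Omitted value: -5.


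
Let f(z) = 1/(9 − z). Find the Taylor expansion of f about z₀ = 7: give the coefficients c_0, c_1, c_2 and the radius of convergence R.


Let w = z − z₀, so z = z₀ + w.
Then 9 − z = 9 − (z₀ + w) = (9 − z₀) − w = 2 − w.
f(z) = 1/(2 − w) = (1/(2)) · 1/(1 − w/(2)) = Σ_{n≥0} w^n / (2)^(n+1).
So c_n = 1/(2)^(n+1):
  c_0 = 1/(2)^1 = 1/2.
  c_1 = 1/(2)^2 = 1/4.
  c_2 = 1/(2)^3 = 1/8.
The series is valid for |w/d| < 1, i.e. |z − z₀| < |d|.
Radius of convergence: R = |9 − z₀| = |2| = 2 (distance from z₀ to the singularity z = 9).

c_0 = 1/2, c_1 = 1/4, c_2 = 1/8; R = 2.


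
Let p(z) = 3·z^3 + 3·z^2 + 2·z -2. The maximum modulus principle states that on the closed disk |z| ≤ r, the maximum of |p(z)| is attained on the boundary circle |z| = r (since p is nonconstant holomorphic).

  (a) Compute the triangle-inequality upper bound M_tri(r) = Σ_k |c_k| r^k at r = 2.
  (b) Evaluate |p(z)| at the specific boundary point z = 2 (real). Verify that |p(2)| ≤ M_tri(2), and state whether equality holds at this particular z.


Coefficients: c_0 = -2, c_1 = 2, c_2 = 3, c_3 = 3. Radius r = 2.
Part (a). Triangle bound: M_tri(r) = Σ_k |c_k| r^k
  = |-2|·2^0 + |2|·2^1 + |3|·2^2 + |3|·2^3
  = 2 + 4 + 12 + 24 = 42.
This bounds M(r) := max_{|z|=r} |p(z)| from above; equality holds iff all terms c_k z^k can be made to align in phase at a single z on |z|=r.
Part (b). At z = 2 (real, on the circle |z| = r):
  p(2) = (-2)·2^0 + (2)·2^1 + (3)·2^2 + (3)·2^3 = 38.
  |p(2)| = 38.
Check: |p(2)| = 38 ≤ 42 = M_tri(2). ✓ Equality does not hold at z = 2 (the coefficients have mixed signs, so the terms do not all align in phase there).

M_tri(2) = 42; |p(2)| = 38; equality at z=2: no.


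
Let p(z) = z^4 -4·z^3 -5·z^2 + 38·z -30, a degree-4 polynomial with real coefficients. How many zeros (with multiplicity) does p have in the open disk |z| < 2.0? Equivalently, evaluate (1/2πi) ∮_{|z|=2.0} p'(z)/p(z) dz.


The zeros of p are: 1, (3 + 1i), (3 - 1i), -3.
Their magnitudes are: 1, 3.162, 3.162, 3.
Zeros with |z| < R = 2.0: 1.
Count = 1.
By the argument principle, (1/2πi) ∮_{|z|=R} p'(z)/p(z) dz equals exactly this count.

Number of zeros inside |z| < 2.0: 1.


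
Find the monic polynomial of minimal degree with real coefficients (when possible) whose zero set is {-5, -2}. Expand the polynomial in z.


The polynomial is p(z) = ∏_{α ∈ S} (z − α), where S = {-5, -2}.
Expanding the product yields: p(z) = z^2 + 7·z + 10.
The resulting polynomial has degree 2 and real coefficients as required.

p(z) = z^2 + 7·z + 10.


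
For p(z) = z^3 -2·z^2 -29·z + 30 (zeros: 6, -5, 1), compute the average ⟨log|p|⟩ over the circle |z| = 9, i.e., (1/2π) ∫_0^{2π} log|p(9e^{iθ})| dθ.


Zeros: -5, 1, 6; r = 9.
Inside |z| < r: -5, 1, 6. Outside (|z| ≥ r): ∅.
p(0) = 30, so log|p(0)| = log(30) = 3.4012.
Apply Jensen: I(r) = log|p(0)| + Σ_k log(r/|z_k|), summed over zeros inside |z| < r.
  log(r/|z_k|) for z_k = 6: log(9/6) = 0.4055
  log(r/|z_k|) for z_k = -5: log(9/5) = 0.5878
  log(r/|z_k|) for z_k = 1: log(9/1) = 2.1972
Sum over inside zeros: 3.1905.
I(r) = log|p(0)| + (inside sum) = 3.4012 + 3.1905 = 6.5917.
Closed form (all zeros inside, monic): I(r) = n·log(r) = 3·log(9) = 6.5917. ✓

I(r) ≈ 6.5917.


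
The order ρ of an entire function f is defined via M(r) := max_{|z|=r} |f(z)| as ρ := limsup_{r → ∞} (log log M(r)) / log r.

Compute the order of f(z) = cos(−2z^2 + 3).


Write cos(w) = (e^{iw} ± e^{−iw})/(2 or 2i), so |cos(w)| ≤ e^{|w|}. With w = −2z^2 + 3, |w| ≤ 2r^2 + 3 on |z|=r, giving M(r) ≤ e^{2r^2 + 3} and ρ ≤ 2. For the lower bound, choose z on |z|=r with -2z^2 purely imaginary of modulus 2r^2; then |cos(−2z^2 + 3)| grows like e^{2r^2}/2, so ρ ≥ 2. Hence ρ = 2.
Therefore ρ = 2.

Order ρ = 2.


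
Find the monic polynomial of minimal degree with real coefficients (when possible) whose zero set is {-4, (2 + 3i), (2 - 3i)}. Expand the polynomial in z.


The polynomial is p(z) = ∏_{α ∈ S} (z − α), where S = {-4, (2 + 3i), (2 - 3i)}.
Expanding the product yields: p(z) = z^3 -3·z + 52.
Note conjugate pairs combine to real quadratics: (z − (2+3i))(z − (2−3i)) = z² − 4z + 13.
The resulting polynomial has degree 3 and real coefficients as required.

p(z) = z^3 -3·z + 52.


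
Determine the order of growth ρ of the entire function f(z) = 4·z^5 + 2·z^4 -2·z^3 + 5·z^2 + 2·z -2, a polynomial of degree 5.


|f(z)| ≤ Σ|c_k|·r^k = O(r^5) as r → ∞. Polynomial growth is O(e^{r^ε}) for every ε > 0 (since r^5/e^{r^ε} → 0), so ρ ≤ ε for all ε > 0, i.e. ρ = 0. Every nonconstant polynomial has order 0.
Therefore ρ = 0.

Order ρ = 0.


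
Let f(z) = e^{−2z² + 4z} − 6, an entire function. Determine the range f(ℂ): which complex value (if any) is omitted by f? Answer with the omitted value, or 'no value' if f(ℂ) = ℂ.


Little Picard bounds the complement of f(ℂ) to at most one point.
The exponent g(z) = −2z² + 4z is a nonconstant polynomial, hence surjective onto ℂ. So e^{g(z)} takes every value in {e^w : w ∈ ℂ} = ℂ ∖ {0}. Adding -6 shifts the range to ℂ ∖ {-6}. f omits exactly -6.

Omitted value: -6.


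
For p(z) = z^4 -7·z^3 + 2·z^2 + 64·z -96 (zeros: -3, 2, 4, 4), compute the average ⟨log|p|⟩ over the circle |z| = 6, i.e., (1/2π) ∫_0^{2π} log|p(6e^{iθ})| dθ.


Zeros: -3, 2, 4, 4; r = 6.
Inside |z| < r: -3, 2, 4, 4. Outside (|z| ≥ r): ∅.
p(0) = -96, so log|p(0)| = log(96) = 4.5643.
Apply Jensen: I(r) = log|p(0)| + Σ_k log(r/|z_k|), summed over zeros inside |z| < r.
  log(r/|z_k|) for z_k = -3: log(6/3) = 0.6931
  log(r/|z_k|) for z_k = 2: log(6/2) = 1.0986
  log(r/|z_k|) for z_k = 4: log(6/4) = 0.4055
  log(r/|z_k|) for z_k = 4: log(6/4) = 0.4055
Sum over inside zeros: 2.6027.
I(r) = log|p(0)| + (inside sum) = 4.5643 + 2.6027 = 7.1670.
Closed form (all zeros inside, monic): I(r) = n·log(r) = 4·log(6) = 7.1670. ✓

I(r) ≈ 7.1670.


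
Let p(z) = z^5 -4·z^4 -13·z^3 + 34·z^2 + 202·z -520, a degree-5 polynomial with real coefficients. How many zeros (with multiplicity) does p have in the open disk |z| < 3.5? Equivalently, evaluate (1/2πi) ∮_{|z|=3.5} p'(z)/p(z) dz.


The zeros of p are: (3 + 1i), (3 - 1i), 4, (-3 + 2i), (-3 - 2i).
Their magnitudes are: 3.162, 3.162, 4, 3.606, 3.606.
Zeros with |z| < R = 3.5: (3 + 1i), (3 - 1i).
Count = 2.
By the argument principle, (1/2πi) ∮_{|z|=R} p'(z)/p(z) dz equals exactly this count.

Number of zeros inside |z| < 3.5: 2.


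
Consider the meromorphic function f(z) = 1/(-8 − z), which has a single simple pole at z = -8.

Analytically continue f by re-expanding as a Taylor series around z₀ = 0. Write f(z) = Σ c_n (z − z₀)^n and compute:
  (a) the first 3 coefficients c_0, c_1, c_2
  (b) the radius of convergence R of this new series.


Let w = z − z₀, so z = z₀ + w.
Then -8 − z = -8 − (z₀ + w) = (-8 − z₀) − w = -8 − w.
f(z) = 1/(-8 − w) = (1/(-8)) · 1/(1 − w/(-8)) = Σ_{n≥0} w^n / (-8)^(n+1).
So c_n = 1/(-8)^(n+1):
  c_0 = 1/(-8)^1 = -1/8.
  c_1 = 1/(-8)^2 = 1/64.
  c_2 = 1/(-8)^3 = -1/512.
The series is valid for |w/d| < 1, i.e. |z − z₀| < |d|.
Radius of convergence: R = |-8 − z₀| = |-8| = 8 (distance from z₀ to the singularity z = -8).

c_0 = -1/8, c_1 = 1/64, c_2 = -1/512; R = 8.


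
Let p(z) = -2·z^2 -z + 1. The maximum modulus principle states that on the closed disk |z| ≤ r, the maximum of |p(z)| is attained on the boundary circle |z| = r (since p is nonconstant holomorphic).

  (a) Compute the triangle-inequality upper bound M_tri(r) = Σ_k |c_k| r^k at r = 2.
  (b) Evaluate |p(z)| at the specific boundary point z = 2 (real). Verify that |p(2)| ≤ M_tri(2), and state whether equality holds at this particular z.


Coefficients: c_0 = 1, c_1 = -1, c_2 = -2. Radius r = 2.
Part (a). Triangle bound: M_tri(r) = Σ_k |c_k| r^k
  = |1|·2^0 + |-1|·2^1 + |-2|·2^2
  = 1 + 2 + 8 = 11.
This bounds M(r) := max_{|z|=r} |p(z)| from above; equality holds iff all terms c_k z^k can be made to align in phase at a single z on |z|=r.
Part (b). At z = 2 (real, on the circle |z| = r):
  p(2) = (1)·2^0 + (-1)·2^1 + (-2)·2^2 = -9.
  |p(2)| = 9.
Check: |p(2)| = 9 ≤ 11 = M_tri(2). ✓ Equality does not hold at z = 2 (the coefficients have mixed signs, so the terms do not all align in phase there).

M_tri(2) = 11; |p(2)| = 9; equality at z=2: no.


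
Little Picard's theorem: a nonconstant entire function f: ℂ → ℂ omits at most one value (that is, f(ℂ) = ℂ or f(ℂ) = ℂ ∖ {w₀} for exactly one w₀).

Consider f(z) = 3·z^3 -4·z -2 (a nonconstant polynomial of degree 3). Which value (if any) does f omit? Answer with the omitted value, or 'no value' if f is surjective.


Little Picard bounds the complement of f(ℂ) to at most one point.
For every w ∈ ℂ, the equation p(z) − w = 0 is a nonconstant polynomial in z and hence has at least one root by the fundamental theorem of algebra. So p is surjective onto ℂ, omitting no value.

Omitted value: no value.


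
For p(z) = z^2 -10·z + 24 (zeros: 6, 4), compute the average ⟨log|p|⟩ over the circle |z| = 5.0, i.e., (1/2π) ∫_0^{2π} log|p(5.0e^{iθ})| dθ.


Zeros: 4, 6; r = 5.0.
Inside |z| < r: 4. Outside (|z| ≥ r): 6.
p(0) = 24, so log|p(0)| = log(24) = 3.1781.
Apply Jensen: I(r) = log|p(0)| + Σ_k log(r/|z_k|), summed over zeros inside |z| < r.
  log(r/|z_k|) for z_k = 4: log(5.0/4) = 0.2231
  Outside zeros (6) contribute nothing to the Jensen sum.
Sum over inside zeros: 0.2231.
I(r) = log|p(0)| + (inside sum) = 3.1781 + 0.2231 = 3.4012.
Note: since some zeros are outside |z| ≤ r, the simplified n·log(r) form does NOT apply — only the inside zeros contribute.

I(r) ≈ 3.4012.


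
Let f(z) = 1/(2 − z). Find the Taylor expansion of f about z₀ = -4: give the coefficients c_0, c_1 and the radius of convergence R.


Let w = z − z₀, so z = z₀ + w.
Then 2 − z = 2 − (z₀ + w) = (2 − z₀) − w = 6 − w.
f(z) = 1/(6 − w) = (1/(6)) · 1/(1 − w/(6)) = Σ_{n≥0} w^n / (6)^(n+1).
So c_n = 1/(6)^(n+1):
  c_0 = 1/(6)^1 = 1/6.
  c_1 = 1/(6)^2 = 1/36.
The series is valid for |w/d| < 1, i.e. |z − z₀| < |d|.
Radius of convergence: R = |2 − z₀| = |6| = 6 (distance from z₀ to the singularity z = 2).

c_0 = 1/6, c_1 = 1/36; R = 6.


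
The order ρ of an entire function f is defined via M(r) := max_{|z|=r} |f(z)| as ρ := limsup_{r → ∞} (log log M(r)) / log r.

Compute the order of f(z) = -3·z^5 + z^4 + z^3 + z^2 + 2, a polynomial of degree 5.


|f(z)| ≤ Σ|c_k|·r^k = O(r^5) as r → ∞. Polynomial growth is O(e^{r^ε}) for every ε > 0 (since r^5/e^{r^ε} → 0), so ρ ≤ ε for all ε > 0, i.e. ρ = 0. Every nonconstant polynomial has order 0.
Therefore ρ = 0.

Order ρ = 0.


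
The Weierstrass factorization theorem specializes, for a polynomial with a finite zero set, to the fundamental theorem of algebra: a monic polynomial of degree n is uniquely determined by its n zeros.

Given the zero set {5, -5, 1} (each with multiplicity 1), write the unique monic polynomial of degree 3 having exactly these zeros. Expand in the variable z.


The polynomial is p(z) = ∏_{α ∈ S} (z − α), where S = {5, -5, 1}.
Expanding the product yields: p(z) = z^3 -z^2 -25·z + 25.
The resulting polynomial has degree 3 and real coefficients as required.

p(z) = z^3 -z^2 -25·z + 25.


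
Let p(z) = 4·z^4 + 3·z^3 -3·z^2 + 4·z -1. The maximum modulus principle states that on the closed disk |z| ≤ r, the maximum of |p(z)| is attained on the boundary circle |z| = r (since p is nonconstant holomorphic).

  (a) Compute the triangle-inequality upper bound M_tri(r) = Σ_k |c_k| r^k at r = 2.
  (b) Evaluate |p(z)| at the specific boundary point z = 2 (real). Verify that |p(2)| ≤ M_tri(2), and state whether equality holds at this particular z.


Coefficients: c_0 = -1, c_1 = 4, c_2 = -3, c_3 = 3, c_4 = 4. Radius r = 2.
Part (a). Triangle bound: M_tri(r) = Σ_k |c_k| r^k
  = |-1|·2^0 + |4|·2^1 + |-3|·2^2 + |3|·2^3 + |4|·2^4
  = 1 + 8 + 12 + 24 + 64 = 109.
This bounds M(r) := max_{|z|=r} |p(z)| from above; equality holds iff all terms c_k z^k can be made to align in phase at a single z on |z|=r.
Part (b). At z = 2 (real, on the circle |z| = r):
  p(2) = (-1)·2^0 + (4)·2^1 + (-3)·2^2 + (3)·2^3 + (4)·2^4 = 83.
  |p(2)| = 83.
Check: |p(2)| = 83 ≤ 109 = M_tri(2). ✓ Equality does not hold at z = 2 (the coefficients have mixed signs, so the terms do not all align in phase there).

M_tri(2) = 109; |p(2)| = 83; equality at z=2: no.


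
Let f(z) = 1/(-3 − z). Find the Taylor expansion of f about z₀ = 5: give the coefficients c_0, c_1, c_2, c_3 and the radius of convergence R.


Let w = z − z₀, so z = z₀ + w.
Then -3 − z = -3 − (z₀ + w) = (-3 − z₀) − w = -8 − w.
f(z) = 1/(-8 − w) = (1/(-8)) · 1/(1 − w/(-8)) = Σ_{n≥0} w^n / (-8)^(n+1).
So c_n = 1/(-8)^(n+1):
  c_0 = 1/(-8)^1 = -1/8.
  c_1 = 1/(-8)^2 = 1/64.
  c_2 = 1/(-8)^3 = -1/512.
  c_3 = 1/(-8)^4 = 1/4096.
The series is valid for |w/d| < 1, i.e. |z − z₀| < |d|.
Radius of convergence: R = |-3 − z₀| = |-8| = 8 (distance from z₀ to the singularity z = -3).

c_0 = -1/8, c_1 = 1/64, c_2 = -1/512, c_3 = 1/4096; R = 8.


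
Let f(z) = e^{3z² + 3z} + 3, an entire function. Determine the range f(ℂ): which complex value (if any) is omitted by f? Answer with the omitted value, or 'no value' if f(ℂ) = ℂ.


Little Picard bounds the complement of f(ℂ) to at most one point.
The exponent g(z) = 3z² + 3z is a nonconstant polynomial, hence surjective onto ℂ. So e^{g(z)} takes every value in {e^w : w ∈ ℂ} = ℂ ∖ {0}. Adding 3 shifts the range to ℂ ∖ {3}. f omits exactly 3.

Omitted value: 3.


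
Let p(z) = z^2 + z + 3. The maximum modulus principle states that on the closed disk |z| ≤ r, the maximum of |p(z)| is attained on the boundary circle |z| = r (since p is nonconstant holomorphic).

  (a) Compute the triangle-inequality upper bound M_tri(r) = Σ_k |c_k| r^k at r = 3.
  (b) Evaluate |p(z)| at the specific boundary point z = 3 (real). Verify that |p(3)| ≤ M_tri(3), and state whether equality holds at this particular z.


Coefficients: c_0 = 3, c_1 = 1, c_2 = 1. Radius r = 3.
Part (a). Triangle bound: M_tri(r) = Σ_k |c_k| r^k
  = |3|·3^0 + |1|·3^1 + |1|·3^2
  = 3 + 3 + 9 = 15.
This bounds M(r) := max_{|z|=r} |p(z)| from above; equality holds iff all terms c_k z^k can be made to align in phase at a single z on |z|=r.
Part (b). At z = 3 (real, on the circle |z| = r):
  p(3) = (3)·3^0 + (1)·3^1 + (1)·3^2 = 15.
  |p(3)| = 15.
Since all nonzero coefficients share the same sign, |p(3)| = 15 = M_tri(3); the triangle bound is attained at z = 3, so in fact M(r) = 15.

M_tri(3) = 15; |p(3)| = 15; equality at z=3: yes.


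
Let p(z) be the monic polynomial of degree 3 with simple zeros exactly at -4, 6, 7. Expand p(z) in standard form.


The polynomial is p(z) = ∏_{α ∈ S} (z − α), where S = {-4, 6, 7}.
Expanding the product yields: p(z) = z^3 -9·z^2 -10·z + 168.
The resulting polynomial has degree 3 and real coefficients as required.

p(z) = z^3 -9·z^2 -10·z + 168.


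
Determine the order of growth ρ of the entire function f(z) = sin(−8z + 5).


sin(w) is a linear combination of e^{iw} and e^{−iw} (or e^w, e^{−w} in the hyperbolic case), so |sin(w)| ≤ e^{|w|}. With w = −8z + 5, |w| ≤ 8|z| + 5 = 8r + 5 on |z| = r, giving M(r) ≤ e^{8r + 5}, so ρ ≤ 1. On a suitable ray (z = it for sin/cos; z = t for sinh/cosh, t real → ∞), |sin(−8z + 5)| grows like e^{8|t|}/2, so ρ ≥ 1. Hence ρ = 1.
Therefore ρ = 1.

Order ρ = 1.


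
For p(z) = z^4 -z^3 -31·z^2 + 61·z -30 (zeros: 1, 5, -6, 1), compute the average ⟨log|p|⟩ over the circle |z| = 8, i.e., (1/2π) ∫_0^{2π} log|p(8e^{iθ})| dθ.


Zeros: -6, 1, 1, 5; r = 8.
Inside |z| < r: -6, 1, 1, 5. Outside (|z| ≥ r): ∅.
p(0) = -30, so log|p(0)| = log(30) = 3.4012.
Apply Jensen: I(r) = log|p(0)| + Σ_k log(r/|z_k|), summed over zeros inside |z| < r.
  log(r/|z_k|) for z_k = 1: log(8/1) = 2.0794
  log(r/|z_k|) for z_k = 5: log(8/5) = 0.4700
  log(r/|z_k|) for z_k = -6: log(8/6) = 0.2877
  log(r/|z_k|) for z_k = 1: log(8/1) = 2.0794
Sum over inside zeros: 4.9166.
I(r) = log|p(0)| + (inside sum) = 3.4012 + 4.9166 = 8.3178.
Closed form (all zeros inside, monic): I(r) = n·log(r) = 4·log(8) = 8.3178. ✓

I(r) ≈ 8.3178.


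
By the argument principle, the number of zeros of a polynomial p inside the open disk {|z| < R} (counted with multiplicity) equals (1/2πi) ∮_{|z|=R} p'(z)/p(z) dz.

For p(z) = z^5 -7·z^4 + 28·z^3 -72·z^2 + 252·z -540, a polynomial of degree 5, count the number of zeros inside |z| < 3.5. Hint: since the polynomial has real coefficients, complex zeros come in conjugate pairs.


The zeros of p are: (-1 + 3i), (-1 - 3i), (3 + 3i), (3 - 3i), 3.
Their magnitudes are: 3.162, 3.162, 4.243, 4.243, 3.
Zeros with |z| < R = 3.5: (-1 + 3i), (-1 - 3i), 3.
Count = 3.
By the argument principle, (1/2πi) ∮_{|z|=R} p'(z)/p(z) dz equals exactly this count.

Number of zeros inside |z| < 3.5: 3.


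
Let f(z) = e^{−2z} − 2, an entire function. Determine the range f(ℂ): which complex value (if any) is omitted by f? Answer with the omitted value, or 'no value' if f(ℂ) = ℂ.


Little Picard bounds the complement of f(ℂ) to at most one point.
e^{−2z} is never zero on ℂ, so 1·e^{−2z} takes every value in ℂ ∖ {0}. Adding -2 shifts the range to ℂ ∖ {-2}. Thus f omits exactly the value -2.

Omitted value: -2.


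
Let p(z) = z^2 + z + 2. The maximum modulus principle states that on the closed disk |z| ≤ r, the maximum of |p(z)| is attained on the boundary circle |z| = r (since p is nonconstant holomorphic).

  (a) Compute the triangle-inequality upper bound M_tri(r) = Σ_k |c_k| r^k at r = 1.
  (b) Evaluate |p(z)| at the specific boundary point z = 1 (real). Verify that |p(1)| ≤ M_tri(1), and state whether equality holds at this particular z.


Coefficients: c_0 = 2, c_1 = 1, c_2 = 1. Radius r = 1.
Part (a). Triangle bound: M_tri(r) = Σ_k |c_k| r^k
  = |2|·1^0 + |1|·1^1 + |1|·1^2
  = 2 + 1 + 1 = 4.
This bounds M(r) := max_{|z|=r} |p(z)| from above; equality holds iff all terms c_k z^k can be made to align in phase at a single z on |z|=r.
Part (b). At z = 1 (real, on the circle |z| = r):
  p(1) = (2)·1^0 + (1)·1^1 + (1)·1^2 = 4.
  |p(1)| = 4.
Since all nonzero coefficients share the same sign, |p(1)| = 4 = M_tri(1); the triangle bound is attained at z = 1, so in fact M(r) = 4.

M_tri(1) = 4; |p(1)| = 4; equality at z=1: yes.


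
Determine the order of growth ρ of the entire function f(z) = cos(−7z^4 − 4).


Write cos(w) = (e^{iw} ± e^{−iw})/(2 or 2i), so |cos(w)| ≤ e^{|w|}. With w = −7z^4 − 4, |w| ≤ 7r^4 + 4 on |z|=r, giving M(r) ≤ e^{7r^4 + 4} and ρ ≤ 4. For the lower bound, choose z on |z|=r with -7z^4 purely imaginary of modulus 7r^4; then |cos(−7z^4 − 4)| grows like e^{7r^4}/2, so ρ ≥ 4. Hence ρ = 4.
Therefore ρ = 4.

Order ρ = 4.


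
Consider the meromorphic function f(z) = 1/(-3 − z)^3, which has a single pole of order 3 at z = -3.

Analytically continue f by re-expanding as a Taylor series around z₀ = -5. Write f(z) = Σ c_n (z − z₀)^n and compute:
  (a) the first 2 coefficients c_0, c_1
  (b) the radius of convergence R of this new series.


Let w = z − z₀, so z = z₀ + w.
Then -3 − z = -3 − (z₀ + w) = (-3 − z₀) − w = 2 − w.
f(z) = 1/(2 − w)^3 = (1/(2)^3) · (1 − w/(2))^{−3}.
By the binomial series (1−u)^{−3} = Σ_{n≥0} C(n+2, 2) u^n for |u|<1, with u = w/(2):
  c_n = C(n+2, 2) / (2)^(n+3).
  c_0 = 1/(2)^3 = 1/8.
  c_1 = 3/(2)^4 = 3/16.
The series is valid for |w/d| < 1, i.e. |z − z₀| < |d|.
Radius of convergence: R = |-3 − z₀| = |2| = 2 (distance from z₀ to the singularity z = -3).

c_0 = 1/8, c_1 = 3/16; R = 2.


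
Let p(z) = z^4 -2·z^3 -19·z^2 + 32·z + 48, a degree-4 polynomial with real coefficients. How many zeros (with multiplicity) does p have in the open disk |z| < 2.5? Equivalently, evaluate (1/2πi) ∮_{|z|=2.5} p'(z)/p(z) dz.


The zeros of p are: -4, -1, 3, 4.
Their magnitudes are: 4, 1, 3, 4.
Zeros with |z| < R = 2.5: -1.
Count = 1.
By the argument principle, (1/2πi) ∮_{|z|=R} p'(z)/p(z) dz equals exactly this count.

Number of zeros inside |z| < 2.5: 1.


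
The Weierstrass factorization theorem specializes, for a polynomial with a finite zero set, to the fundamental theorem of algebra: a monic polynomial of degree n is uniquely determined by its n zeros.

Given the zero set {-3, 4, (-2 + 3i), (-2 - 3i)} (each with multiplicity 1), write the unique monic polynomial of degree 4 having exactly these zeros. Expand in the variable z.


The polynomial is p(z) = ∏_{α ∈ S} (z − α), where S = {-3, 4, (-2 + 3i), (-2 - 3i)}.
Expanding the product yields: p(z) = z^4 + 3·z^3 -3·z^2 -61·z -156.
Note conjugate pairs combine to real quadratics: (z − (-2+3i))(z − (-2−3i)) = z² + 4z + 13.
The resulting polynomial has degree 4 and real coefficients as required.

p(z) = z^4 + 3·z^3 -3·z^2 -61·z -156.


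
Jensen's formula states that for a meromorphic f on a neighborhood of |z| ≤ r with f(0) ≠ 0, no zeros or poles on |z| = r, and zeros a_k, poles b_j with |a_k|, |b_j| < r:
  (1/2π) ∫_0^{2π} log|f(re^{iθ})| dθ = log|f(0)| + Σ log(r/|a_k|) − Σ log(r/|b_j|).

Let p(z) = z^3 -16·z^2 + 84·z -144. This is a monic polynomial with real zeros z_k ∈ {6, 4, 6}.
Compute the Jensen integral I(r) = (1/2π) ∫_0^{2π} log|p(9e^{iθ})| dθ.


Zeros: 4, 6, 6; r = 9.
Inside |z| < r: 4, 6, 6. Outside (|z| ≥ r): ∅.
p(0) = -144, so log|p(0)| = log(144) = 4.9698.
Apply Jensen: I(r) = log|p(0)| + Σ_k log(r/|z_k|), summed over zeros inside |z| < r.
  log(r/|z_k|) for z_k = 6: log(9/6) = 0.4055
  log(r/|z_k|) for z_k = 4: log(9/4) = 0.8109
  log(r/|z_k|) for z_k = 6: log(9/6) = 0.4055
Sum over inside zeros: 1.6219.
I(r) = log|p(0)| + (inside sum) = 4.9698 + 1.6219 = 6.5917.
Closed form (all zeros inside, monic): I(r) = n·log(r) = 3·log(9) = 6.5917. ✓

I(r) ≈ 6.5917.


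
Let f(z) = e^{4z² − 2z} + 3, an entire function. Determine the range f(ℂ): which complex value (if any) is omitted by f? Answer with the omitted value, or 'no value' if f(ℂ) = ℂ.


Little Picard bounds the complement of f(ℂ) to at most one point.
The exponent g(z) = 4z² − 2z is a nonconstant polynomial, hence surjective onto ℂ. So e^{g(z)} takes every value in {e^w : w ∈ ℂ} = ℂ ∖ {0}. Adding 3 shifts the range to ℂ ∖ {3}. f omits exactly 3.

Omitted value: 3.


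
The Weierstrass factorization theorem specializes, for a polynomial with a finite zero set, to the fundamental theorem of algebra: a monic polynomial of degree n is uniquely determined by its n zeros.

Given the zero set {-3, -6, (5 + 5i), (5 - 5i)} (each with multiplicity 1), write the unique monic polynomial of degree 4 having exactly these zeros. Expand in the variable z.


The polynomial is p(z) = ∏_{α ∈ S} (z − α), where S = {-3, -6, (5 + 5i), (5 - 5i)}.
Expanding the product yields: p(z) = z^4 -z^3 -22·z^2 + 270·z + 900.
Note conjugate pairs combine to real quadratics: (z − (5+5i))(z − (5−5i)) = z² − 10z + 50.
The resulting polynomial has degree 4 and real coefficients as required.

p(z) = z^4 -z^3 -22·z^2 + 270·z + 900.


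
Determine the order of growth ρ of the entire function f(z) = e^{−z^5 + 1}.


|e^{−z^5 + 1}| = e^{Re(-1·z^5) + 1} ≤ e^{1|z|^5 + 1} = e^{1r^5 + 1} on |z| = r, so ρ ≤ 5. Choosing z on |z|=r so that -1·z^5 is real positive (always possible by picking arg z appropriately) gives |f(z)| = e^{1r^5 + 1}, matching the bound. The additive constant 1 does not affect log log M(r) ~ 5·log r. Hence ρ = 5.
Therefore ρ = 5.

Order ρ = 5.


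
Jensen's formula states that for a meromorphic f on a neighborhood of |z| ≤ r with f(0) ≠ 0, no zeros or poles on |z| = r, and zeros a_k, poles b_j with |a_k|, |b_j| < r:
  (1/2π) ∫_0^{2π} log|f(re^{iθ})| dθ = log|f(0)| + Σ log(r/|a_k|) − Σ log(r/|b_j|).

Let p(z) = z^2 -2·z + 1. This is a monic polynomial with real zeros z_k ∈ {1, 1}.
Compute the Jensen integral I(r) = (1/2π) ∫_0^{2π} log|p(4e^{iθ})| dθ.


Zeros: 1, 1; r = 4.
Inside |z| < r: 1, 1. Outside (|z| ≥ r): ∅.
p(0) = 1, so log|p(0)| = log(1) = 0.0000.
Apply Jensen: I(r) = log|p(0)| + Σ_k log(r/|z_k|), summed over zeros inside |z| < r.
  log(r/|z_k|) for z_k = 1: log(4/1) = 1.3863
  log(r/|z_k|) for z_k = 1: log(4/1) = 1.3863
Sum over inside zeros: 2.7726.
I(r) = log|p(0)| + (inside sum) = 0.0000 + 2.7726 = 2.7726.
Closed form (all zeros inside, monic): I(r) = n·log(r) = 2·log(4) = 2.7726. ✓

I(r) ≈ 2.7726.


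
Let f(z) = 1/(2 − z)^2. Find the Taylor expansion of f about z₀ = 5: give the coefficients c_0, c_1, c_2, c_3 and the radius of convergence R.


Let w = z − z₀, so z = z₀ + w.
Then 2 − z = 2 − (z₀ + w) = (2 − z₀) − w = -3 − w.
f(z) = 1/(-3 − w)^2 = (1/(-3)^2) · (1 − w/(-3))^{−2}.
By the binomial series (1−u)^{−2} = Σ_{n≥0} C(n+1, 1) u^n for |u|<1, with u = w/(-3):
  c_n = C(n+1, 1) / (-3)^(n+2).
  c_0 = 1/(-3)^2 = 1/9.
  c_1 = 2/(-3)^3 = -2/27.
  c_2 = 3/(-3)^4 = 1/27.
  c_3 = 4/(-3)^5 = -4/243.
The series is valid for |w/d| < 1, i.e. |z − z₀| < |d|.
Radius of convergence: R = |2 − z₀| = |-3| = 3 (distance from z₀ to the singularity z = 2).

c_0 = 1/9, c_1 = -2/27, c_2 = 1/27, c_3 = -4/243; R = 3.


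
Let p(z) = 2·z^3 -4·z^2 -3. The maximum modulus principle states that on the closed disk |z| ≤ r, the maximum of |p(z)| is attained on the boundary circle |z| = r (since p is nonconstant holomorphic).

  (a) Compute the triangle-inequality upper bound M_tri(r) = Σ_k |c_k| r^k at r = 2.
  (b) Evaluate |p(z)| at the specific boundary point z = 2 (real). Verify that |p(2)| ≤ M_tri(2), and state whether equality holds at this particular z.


Coefficients: c_0 = -3, c_1 = 0, c_2 = -4, c_3 = 2. Radius r = 2.
Part (a). Triangle bound: M_tri(r) = Σ_k |c_k| r^k
  = |-3|·2^0 + |0|·2^1 + |-4|·2^2 + |2|·2^3
  = 3 + 0 + 16 + 16 = 35.
This bounds M(r) := max_{|z|=r} |p(z)| from above; equality holds iff all terms c_k z^k can be made to align in phase at a single z on |z|=r.
Part (b). At z = 2 (real, on the circle |z| = r):
  p(2) = (-3)·2^0 + (0)·2^1 + (-4)·2^2 + (2)·2^3 = -3.
  |p(2)| = 3.
Check: |p(2)| = 3 ≤ 35 = M_tri(2). ✓ Equality does not hold at z = 2 (the coefficients have mixed signs, so the terms do not all align in phase there).

M_tri(2) = 35; |p(2)| = 3; equality at z=2: no.


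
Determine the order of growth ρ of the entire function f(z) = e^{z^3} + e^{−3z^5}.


Each summand is entire of order 3 and 5 respectively (as in the single-exponential case). The order of a sum is at most the max of the orders, so ρ ≤ 5. For the lower bound: on |z|=r choose arg z so that -3z^5 is real positive; then |e^{-3z^5}| = e^{3r^5} while |e^{1z^3}| ≤ e^{1r^3} = o(e^{3r^5}). So |f| ≥ e^{3r^5}(1 − o(1)) and ρ ≥ 5. Hence ρ = max(3, 5) = 5.
Therefore ρ = 5.

Order ρ = 5.


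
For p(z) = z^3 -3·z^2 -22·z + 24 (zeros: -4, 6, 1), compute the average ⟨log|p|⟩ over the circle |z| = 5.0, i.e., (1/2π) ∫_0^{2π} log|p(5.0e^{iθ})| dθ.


Zeros: -4, 1, 6; r = 5.0.
Inside |z| < r: -4, 1. Outside (|z| ≥ r): 6.
p(0) = 24, so log|p(0)| = log(24) = 3.1781.
Apply Jensen: I(r) = log|p(0)| + Σ_k log(r/|z_k|), summed over zeros inside |z| < r.
  log(r/|z_k|) for z_k = -4: log(5.0/4) = 0.2231
  log(r/|z_k|) for z_k = 1: log(5.0/1) = 1.6094
  Outside zeros (6) contribute nothing to the Jensen sum.
Sum over inside zeros: 1.8326.
I(r) = log|p(0)| + (inside sum) = 3.1781 + 1.8326 = 5.0106.
Note: since some zeros are outside |z| ≤ r, the simplified n·log(r) form does NOT apply — only the inside zeros contribute.

I(r) ≈ 5.0106.


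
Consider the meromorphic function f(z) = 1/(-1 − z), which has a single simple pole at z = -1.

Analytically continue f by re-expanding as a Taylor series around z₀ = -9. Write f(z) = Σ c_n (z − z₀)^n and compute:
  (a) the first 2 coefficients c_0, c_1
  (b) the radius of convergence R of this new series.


Let w = z − z₀, so z = z₀ + w.
Then -1 − z = -1 − (z₀ + w) = (-1 − z₀) − w = 8 − w.
f(z) = 1/(8 − w) = (1/(8)) · 1/(1 − w/(8)) = Σ_{n≥0} w^n / (8)^(n+1).
So c_n = 1/(8)^(n+1):
  c_0 = 1/(8)^1 = 1/8.
  c_1 = 1/(8)^2 = 1/64.
The series is valid for |w/d| < 1, i.e. |z − z₀| < |d|.
Radius of convergence: R = |-1 − z₀| = |8| = 8 (distance from z₀ to the singularity z = -1).

c_0 = 1/8, c_1 = 1/64; R = 8.


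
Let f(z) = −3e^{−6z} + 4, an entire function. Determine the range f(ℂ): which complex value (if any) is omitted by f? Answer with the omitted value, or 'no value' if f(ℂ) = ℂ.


Little Picard bounds the complement of f(ℂ) to at most one point.
e^{−6z} is never zero on ℂ, so -3·e^{−6z} takes every value in ℂ ∖ {0}. Adding 4 shifts the range to ℂ ∖ {4}. Thus f omits exactly the value 4.

Omitted value: 4.


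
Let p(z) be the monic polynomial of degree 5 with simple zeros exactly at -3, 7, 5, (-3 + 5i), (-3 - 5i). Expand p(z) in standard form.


The polynomial is p(z) = ∏_{α ∈ S} (z − α), where S = {-3, 7, 5, (-3 + 5i), (-3 - 5i)}.
Expanding the product yields: p(z) = z^5 -3·z^4 -21·z^3 -207·z^2 + 596·z + 3570.
Note conjugate pairs combine to real quadratics: (z − (-3+5i))(z − (-3−5i)) = z² + 6z + 34.
The resulting polynomial has degree 5 and real coefficients as required.

p(z) = z^5 -3·z^4 -21·z^3 -207·z^2 + 596·z + 3570.


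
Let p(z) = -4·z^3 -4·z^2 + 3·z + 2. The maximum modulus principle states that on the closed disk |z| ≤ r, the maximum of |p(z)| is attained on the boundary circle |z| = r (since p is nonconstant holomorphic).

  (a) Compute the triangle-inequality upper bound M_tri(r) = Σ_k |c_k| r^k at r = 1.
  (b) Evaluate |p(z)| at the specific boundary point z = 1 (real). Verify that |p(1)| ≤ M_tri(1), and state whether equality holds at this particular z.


Coefficients: c_0 = 2, c_1 = 3, c_2 = -4, c_3 = -4. Radius r = 1.
Part (a). Triangle bound: M_tri(r) = Σ_k |c_k| r^k
  = |2|·1^0 + |3|·1^1 + |-4|·1^2 + |-4|·1^3
  = 2 + 3 + 4 + 4 = 13.
This bounds M(r) := max_{|z|=r} |p(z)| from above; equality holds iff all terms c_k z^k can be made to align in phase at a single z on |z|=r.
Part (b). At z = 1 (real, on the circle |z| = r):
  p(1) = (2)·1^0 + (3)·1^1 + (-4)·1^2 + (-4)·1^3 = -3.
  |p(1)| = 3.
Check: |p(1)| = 3 ≤ 13 = M_tri(1). ✓ Equality does not hold at z = 1 (the coefficients have mixed signs, so the terms do not all align in phase there).

M_tri(1) = 13; |p(1)| = 3; equality at z=1: no.


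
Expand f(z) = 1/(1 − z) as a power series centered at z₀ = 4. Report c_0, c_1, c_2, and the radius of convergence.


Let w = z − z₀, so z = z₀ + w.
Then 1 − z = 1 − (z₀ + w) = (1 − z₀) − w = -3 − w.
f(z) = 1/(-3 − w) = (1/(-3)) · 1/(1 − w/(-3)) = Σ_{n≥0} w^n / (-3)^(n+1).
So c_n = 1/(-3)^(n+1):
  c_0 = 1/(-3)^1 = -1/3.
  c_1 = 1/(-3)^2 = 1/9.
  c_2 = 1/(-3)^3 = -1/27.
The series is valid for |w/d| < 1, i.e. |z − z₀| < |d|.
Radius of convergence: R = |1 − z₀| = |-3| = 3 (distance from z₀ to the singularity z = 1).

c_0 = -1/3, c_1 = 1/9, c_2 = -1/27; R = 3.


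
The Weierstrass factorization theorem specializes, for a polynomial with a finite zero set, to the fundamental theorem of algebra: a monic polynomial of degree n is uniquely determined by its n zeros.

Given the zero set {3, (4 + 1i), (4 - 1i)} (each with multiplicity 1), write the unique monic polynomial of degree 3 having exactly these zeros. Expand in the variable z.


The polynomial is p(z) = ∏_{α ∈ S} (z − α), where S = {3, (4 + 1i), (4 - 1i)}.
Expanding the product yields: p(z) = z^3 -11·z^2 + 41·z -51.
Note conjugate pairs combine to real quadratics: (z − (4+1i))(z − (4−1i)) = z² − 8z + 17.
The resulting polynomial has degree 3 and real coefficients as required.

p(z) = z^3 -11·z^2 + 41·z -51.


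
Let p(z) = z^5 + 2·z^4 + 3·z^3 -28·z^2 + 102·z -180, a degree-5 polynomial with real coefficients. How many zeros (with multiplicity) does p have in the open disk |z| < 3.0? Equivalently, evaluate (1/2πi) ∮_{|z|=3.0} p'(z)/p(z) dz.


The zeros of p are: 2, (-3 + 3i), (-3 - 3i), (1 + 2i), (1 - 2i).
Their magnitudes are: 2, 4.243, 4.243, 2.236, 2.236.
Zeros with |z| < R = 3.0: 2, (1 + 2i), (1 - 2i).
Count = 3.
By the argument principle, (1/2πi) ∮_{|z|=R} p'(z)/p(z) dz equals exactly this count.

Number of zeros inside |z| < 3.0: 3.


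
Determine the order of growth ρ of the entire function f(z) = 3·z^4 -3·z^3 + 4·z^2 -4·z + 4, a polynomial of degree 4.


|f(z)| ≤ Σ|c_k|·r^k = O(r^4) as r → ∞. Polynomial growth is O(e^{r^ε}) for every ε > 0 (since r^4/e^{r^ε} → 0), so ρ ≤ ε for all ε > 0, i.e. ρ = 0. Every nonconstant polynomial has order 0.
Therefore ρ = 0.

Order ρ = 0.


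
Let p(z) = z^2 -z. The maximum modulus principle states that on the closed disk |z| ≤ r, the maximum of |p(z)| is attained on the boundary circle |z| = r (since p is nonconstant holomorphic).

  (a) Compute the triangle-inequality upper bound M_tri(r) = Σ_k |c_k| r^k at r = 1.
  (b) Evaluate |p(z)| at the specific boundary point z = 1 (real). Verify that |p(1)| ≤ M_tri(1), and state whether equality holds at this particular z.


Coefficients: c_0 = 0, c_1 = -1, c_2 = 1. Radius r = 1.
Part (a). Triangle bound: M_tri(r) = Σ_k |c_k| r^k
  = |0|·1^0 + |-1|·1^1 + |1|·1^2
  = 0 + 1 + 1 = 2.
This bounds M(r) := max_{|z|=r} |p(z)| from above; equality holds iff all terms c_k z^k can be made to align in phase at a single z on |z|=r.
Part (b). At z = 1 (real, on the circle |z| = r):
  p(1) = (0)·1^0 + (-1)·1^1 + (1)·1^2 = 0.
  |p(1)| = 0.
Check: |p(1)| = 0 ≤ 2 = M_tri(1). ✓ Equality does not hold at z = 1 (the coefficients have mixed signs, so the terms do not all align in phase there).

M_tri(1) = 2; |p(1)| = 0; equality at z=1: no.


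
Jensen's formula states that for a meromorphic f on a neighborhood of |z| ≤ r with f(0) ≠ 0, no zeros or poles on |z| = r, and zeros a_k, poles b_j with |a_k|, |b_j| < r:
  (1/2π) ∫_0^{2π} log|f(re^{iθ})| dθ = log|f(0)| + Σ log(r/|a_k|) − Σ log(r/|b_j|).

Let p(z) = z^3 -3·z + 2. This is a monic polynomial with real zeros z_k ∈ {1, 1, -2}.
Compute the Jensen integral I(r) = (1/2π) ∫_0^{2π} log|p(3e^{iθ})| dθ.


Zeros: -2, 1, 1; r = 3.
Inside |z| < r: -2, 1, 1. Outside (|z| ≥ r): ∅.
p(0) = 2, so log|p(0)| = log(2) = 0.6931.
Apply Jensen: I(r) = log|p(0)| + Σ_k log(r/|z_k|), summed over zeros inside |z| < r.
  log(r/|z_k|) for z_k = 1: log(3/1) = 1.0986
  log(r/|z_k|) for z_k = 1: log(3/1) = 1.0986
  log(r/|z_k|) for z_k = -2: log(3/2) = 0.4055
Sum over inside zeros: 2.6027.
I(r) = log|p(0)| + (inside sum) = 0.6931 + 2.6027 = 3.2958.
Closed form (all zeros inside, monic): I(r) = n·log(r) = 3·log(3) = 3.2958. ✓

I(r) ≈ 3.2958.


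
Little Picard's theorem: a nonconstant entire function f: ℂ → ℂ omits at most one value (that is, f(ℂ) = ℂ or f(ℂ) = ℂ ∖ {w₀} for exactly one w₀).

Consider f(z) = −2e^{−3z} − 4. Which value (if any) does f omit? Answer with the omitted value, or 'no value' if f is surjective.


Little Picard bounds the complement of f(ℂ) to at most one point.
e^{−3z} is never zero on ℂ, so -2·e^{−3z} takes every value in ℂ ∖ {0}. Adding -4 shifts the range to ℂ ∖ {-4}. Thus f omits exactly the value -4.

Omitted value: -4.


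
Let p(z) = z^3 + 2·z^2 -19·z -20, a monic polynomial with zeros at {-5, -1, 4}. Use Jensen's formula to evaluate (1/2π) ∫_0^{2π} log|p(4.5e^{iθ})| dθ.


Zeros: -5, -1, 4; r = 4.5.
Inside |z| < r: -1, 4. Outside (|z| ≥ r): -5.
p(0) = -20, so log|p(0)| = log(20) = 2.9957.
Apply Jensen: I(r) = log|p(0)| + Σ_k log(r/|z_k|), summed over zeros inside |z| < r.
  log(r/|z_k|) for z_k = -1: log(4.5/1) = 1.5041
  log(r/|z_k|) for z_k = 4: log(4.5/4) = 0.1178
  Outside zeros (-5) contribute nothing to the Jensen sum.
Sum over inside zeros: 1.6219.
I(r) = log|p(0)| + (inside sum) = 2.9957 + 1.6219 = 4.6176.
Note: since some zeros are outside |z| ≤ r, the simplified n·log(r) form does NOT apply — only the inside zeros contribute.

I(r) ≈ 4.6176.


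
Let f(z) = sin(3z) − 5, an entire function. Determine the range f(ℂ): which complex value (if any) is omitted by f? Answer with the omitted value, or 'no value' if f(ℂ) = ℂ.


Little Picard bounds the complement of f(ℂ) to at most one point.
sin is entire and surjective onto ℂ: for every w ∈ ℂ, sin(ζ) = w has a solution ζ ∈ ℂ (e.g., via the complex inverse arcsin). With ζ = 3z this gives z = ζ/(3). Then 1·sin(3z) takes every value in 1·ℂ = ℂ, and adding -5 is a bijection of ℂ. So f is surjective and omits no value. (Note: only on the real line is sin bounded by [−1, 1].)

Omitted value: no value.


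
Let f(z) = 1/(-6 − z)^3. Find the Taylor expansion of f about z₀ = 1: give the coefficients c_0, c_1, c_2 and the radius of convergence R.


Let w = z − z₀, so z = z₀ + w.
Then -6 − z = -6 − (z₀ + w) = (-6 − z₀) − w = -7 − w.
f(z) = 1/(-7 − w)^3 = (1/(-7)^3) · (1 − w/(-7))^{−3}.
By the binomial series (1−u)^{−3} = Σ_{n≥0} C(n+2, 2) u^n for |u|<1, with u = w/(-7):
  c_n = C(n+2, 2) / (-7)^(n+3).
  c_0 = 1/(-7)^3 = -1/343.
  c_1 = 3/(-7)^4 = 3/2401.
  c_2 = 6/(-7)^5 = -6/16807.
The series is valid for |w/d| < 1, i.e. |z − z₀| < |d|.
Radius of convergence: R = |-6 − z₀| = |-7| = 7 (distance from z₀ to the singularity z = -6).

c_0 = -1/343, c_1 = 3/2401, c_2 = -6/16807; R = 7.
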